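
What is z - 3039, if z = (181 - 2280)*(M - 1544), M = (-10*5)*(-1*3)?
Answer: 2922967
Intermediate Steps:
M = 150 (M = -50*(-3) = 150)
z = 2926006 (z = (181 - 2280)*(150 - 1544) = -2099*(-1394) = 2926006)
z - 3039 = 2926006 - 3039 = 2922967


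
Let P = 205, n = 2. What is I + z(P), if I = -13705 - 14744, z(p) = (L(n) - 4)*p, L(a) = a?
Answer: -28859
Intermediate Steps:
z(p) = -2*p (z(p) = (2 - 4)*p = -2*p)
I = -28449
I + z(P) = -28449 - 2*205 = -28449 - 410 = -28859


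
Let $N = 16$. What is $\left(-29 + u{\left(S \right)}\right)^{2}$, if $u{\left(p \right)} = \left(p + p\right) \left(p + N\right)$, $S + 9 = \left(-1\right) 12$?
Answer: $32761$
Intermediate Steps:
$S = -21$ ($S = -9 - 12 = -21$)
$u{\left(p \right)} = 2 p \left(16 + p\right)$ ($u{\left(p \right)} = \left(p + p\right) \left(p + 16\right) = 2 p \left(16 + p\right)$)
$\left(-29 + u{\left(S \right)}\right)^{2} = \left(-29 + 2 \left(-21\right) \left(16 - 21\right)\right)^{2} = \left(-29 + 2 \left(-21\right) \left(-5\right)\right)^{2} = \left(-29 + 210\right)^{2} = 181^{2} = 32761$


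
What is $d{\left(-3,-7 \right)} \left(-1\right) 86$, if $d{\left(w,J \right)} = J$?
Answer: $602$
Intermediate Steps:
$d{\left(-3,-7 \right)} \left(-1\right) 86 = \left(-7\right) \left(-1\right) 86 = 7 \cdot 86 = 602$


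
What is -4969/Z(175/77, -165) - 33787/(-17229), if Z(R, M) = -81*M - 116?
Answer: 362033062/228267021 ≈ 1.5860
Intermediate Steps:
Z(R, M) = -116 - 81*M
-4969/Z(175/77, -165) - 33787/(-17229) = -4969/(-116 - 81*(-165)) - 33787/(-17229) = -4969/(-116 + 13365) - 33787*(-1/17229) = -4969/13249 + 33787/17229 = 362033062/228267021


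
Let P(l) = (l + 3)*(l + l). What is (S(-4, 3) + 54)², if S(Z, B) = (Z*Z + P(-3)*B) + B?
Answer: 5329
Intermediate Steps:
P(l) = 2*l*(3 + l) (P(l) = (3 + l)*(2*l) = 2*l*(3 + l))
S(Z, B) = B + Z² (S(Z, B) = (Z*Z + (2*(-3)*(3 - 3))*B) + B = (Z² + (2*(-3)*0)*B) + B = (Z² + 0*B) + B = (Z² + 0) + B = Z² + B = B + Z²)
(S(-4, 3) + 54)² = ((3 + (-4)²) + 54)² = ((3 + 16) + 54)² = (19 + 54)² = 73² = 5329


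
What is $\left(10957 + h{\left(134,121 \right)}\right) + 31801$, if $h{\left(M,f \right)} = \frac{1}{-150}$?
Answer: $\frac{6413699}{150} \approx 42758.0$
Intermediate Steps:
$h{\left(M,f \right)} = - \frac{1}{150}$
$\left(10957 + h{\left(134,121 \right)}\right) + 31801 = \left(10957 - \frac{1}{150}\right) + 31801 = \frac{1643549}{150} + 31801 = \frac{6413699}{150}$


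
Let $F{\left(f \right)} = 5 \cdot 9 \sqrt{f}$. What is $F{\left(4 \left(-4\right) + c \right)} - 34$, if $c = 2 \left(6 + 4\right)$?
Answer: $56$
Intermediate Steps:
$c = 20$ ($c = 2 \cdot 10 = 20$)
$F{\left(f \right)} = 45 \sqrt{f}$
$F{\left(4 \left(-4\right) + c \right)} - 34 = 45 \sqrt{4 \left(-4\right) + 20} - 34 = 45 \sqrt{-16 + 20} - 34 = 45 \sqrt{4} - 34 = 45 \cdot 2 - 34 = 90 - 34 = 56$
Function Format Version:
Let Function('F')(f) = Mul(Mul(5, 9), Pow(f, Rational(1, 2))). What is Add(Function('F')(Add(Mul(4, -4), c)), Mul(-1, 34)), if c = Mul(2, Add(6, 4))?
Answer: 56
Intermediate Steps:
c = 20 (c = Mul(2, 10) = 20)
Function('F')(f) = Mul(45, Pow(f, Rational(1, 2)))
Add(Function('F')(Add(Mul(4, -4), c)), Mul(-1, 34)) = Add(Mul(45, Pow(Add(Mul(4, -4), 20), Rational(1, 2))), Mul(-1, 34)) = Add(Mul(45, Pow(Add(-16, 20), Rational(1, 2))), -34) = Add(Mul(45, Pow(4, Rational(1, 2))), -34) = Add(Mul(45, 2), -34) = Add(90, -34) = 56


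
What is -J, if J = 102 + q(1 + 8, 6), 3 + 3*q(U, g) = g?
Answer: -103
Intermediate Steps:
q(U, g) = -1 + g/3
J = 103 (J = 102 + (-1 + (1/3)*6) = 102 + (-1 + 2) = 102 + 1 = 103)
-J = -1*103 = -103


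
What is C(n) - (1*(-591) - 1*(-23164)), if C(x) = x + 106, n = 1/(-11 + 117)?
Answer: -2381501/106 ≈ -22467.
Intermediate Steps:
n = 1/106 ≈ 0.0094340
C(x) = 106 + x
C(n) - (1*(-591) - 1*(-23164)) = (106 + 1/106) - (1*(-591) - 1*(-23164)) = 11237/106 - (-591 + 23164) = 11237/106 - 1*22573 = 11237/106 - 22573 = -2381501/106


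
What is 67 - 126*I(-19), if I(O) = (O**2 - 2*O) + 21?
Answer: -52853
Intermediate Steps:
I(O) = 21 + O**2 - 2*O
67 - 126*I(-19) = 67 - 126*(21 + (-19)**2 - 2*(-19)) = 67 - 126*(21 + 361 + 38) = 67 - 126*420 = 67 - 52920 = -52853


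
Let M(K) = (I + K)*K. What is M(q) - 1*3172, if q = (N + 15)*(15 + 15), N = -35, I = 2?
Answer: 355628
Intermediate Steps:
q = -600 (q = (-35 + 15)*(15 + 15) = -20*30 = -600)
M(K) = K*(2 + K) (M(K) = (2 + K)*K = K*(2 + K))
M(q) - 1*3172 = -600*(2 - 600) - 1*3172 = -600*(-598) - 3172 = 358800 - 3172 = 355628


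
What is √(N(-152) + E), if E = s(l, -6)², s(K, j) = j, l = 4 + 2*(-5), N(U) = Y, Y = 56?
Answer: 2*√23 ≈ 9.5917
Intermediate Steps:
N(U) = 56
l = -6 (l = 4 - 10 = -6)
E = 36 (E = (-6)² = 36)
√(N(-152) + E) = √(56 + 36) = √92 = 2*√23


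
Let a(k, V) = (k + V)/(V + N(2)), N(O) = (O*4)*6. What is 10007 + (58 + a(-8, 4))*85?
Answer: 194096/13 ≈ 14930.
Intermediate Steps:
N(O) = 24*O (N(O) = (4*O)*6 = 24*O)
a(k, V) = (V + k)/(48 + V) (a(k, V) = (k + V)/(V + 24*2) = (V + k)/(V + 48) = (V + k)/(48 + V))
10007 + (58 + a(-8, 4))*85 = 10007 + (58 + (4 - 8)/(48 + 4))*85 = 10007 + (58 - 4/52)*85 = 10007 + (58 + (1/52)*(-4))*85 = 10007 + (58 - 1/13)*85 = 10007 + (753/13)*85 = 10007 + 64005/13 = 194096/13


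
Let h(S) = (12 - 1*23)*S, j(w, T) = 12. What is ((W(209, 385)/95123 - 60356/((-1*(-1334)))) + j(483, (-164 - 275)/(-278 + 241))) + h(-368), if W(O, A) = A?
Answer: 36389231623/9063863 ≈ 4014.8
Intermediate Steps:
h(S) = -11*S (h(S) = (12 - 23)*S = -11*S)
((W(209, 385)/95123 - 60356/((-1*(-1334)))) + j(483, (-164 - 275)/(-278 + 241))) + h(-368) = ((385/95123 - 60356/((-1*(-1334)))) + 12) - 11*(-368) = ((385*(1/95123) - 60356/1334) + 12) + 4048 = ((55/13589 - 60356*1/1334) + 12) + 4048 = ((55/13589 - 30178/667) + 12) + 4048 = (-410052157/9063863 + 12) + 4048 = -301285801/9063863 + 4048 = 36389231623/9063863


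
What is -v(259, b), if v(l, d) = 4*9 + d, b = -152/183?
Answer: -6436/183 ≈ -35.169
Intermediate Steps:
b = -152/183 (b = -152*1/183 = -152/183 ≈ -0.83060)
v(l, d) = 36 + d
-v(259, b) = -(36 - 152/183) = -1*6436/183 = -6436/183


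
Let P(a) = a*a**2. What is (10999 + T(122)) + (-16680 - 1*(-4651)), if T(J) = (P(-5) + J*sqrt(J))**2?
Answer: 1830443 - 30500*sqrt(122) ≈ 1.4936e+6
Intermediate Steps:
P(a) = a**3
T(J) = (-125 + J**(3/2))**2 (T(J) = ((-5)**3 + J*sqrt(J))**2 = (-125 + J**(3/2))**2)
(10999 + T(122)) + (-16680 - 1*(-4651)) = (10999 + (-125 + 122**(3/2))**2) + (-16680 - 1*(-4651)) = (10999 + (-125 + 122*sqrt(122))**2) + (-16680 + 4651) = (10999 + (-125 + 122*sqrt(122))**2) - 12029 = -1030 + (-125 + 122*sqrt(122))**2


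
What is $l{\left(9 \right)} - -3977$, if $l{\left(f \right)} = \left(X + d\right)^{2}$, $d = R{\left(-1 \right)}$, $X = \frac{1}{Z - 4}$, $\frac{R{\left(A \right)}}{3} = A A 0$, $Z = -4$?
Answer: $\frac{254529}{64} \approx 3977.0$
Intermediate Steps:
$R{\left(A \right)} = 0$ ($R{\left(A \right)} = 3 A A 0 = 3 A^{2} \cdot 0 = 3 \cdot 0 = 0$)
$X = - \frac{1}{8}$ ($X = \frac{1}{-4 - 4} = \frac{1}{-8} = - \frac{1}{8} \approx -0.125$)
$d = 0$
$l{\left(f \right)} = \frac{1}{64}$ ($l{\left(f \right)} = \left(- \frac{1}{8} + 0\right)^{2} = \left(- \frac{1}{8}\right)^{2} = \frac{1}{64}$)
$l{\left(9 \right)} - -3977 = \frac{1}{64} - -3977 = \frac{1}{64} + 3977 = \frac{254529}{64}$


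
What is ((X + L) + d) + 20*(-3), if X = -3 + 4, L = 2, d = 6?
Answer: -51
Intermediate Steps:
X = 1
((X + L) + d) + 20*(-3) = ((1 + 2) + 6) + 20*(-3) = (3 + 6) - 60 = 9 - 60 = -51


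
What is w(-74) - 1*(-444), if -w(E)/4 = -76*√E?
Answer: 444 + 304*I*√74 ≈ 444.0 + 2615.1*I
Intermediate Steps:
w(E) = 304*√E (w(E) = -(-304)*√E = 304*√E)
w(-74) - 1*(-444) = 304*√(-74) - 1*(-444) = 304*(I*√74) + 444 = 304*I*√74 + 444 = 444 + 304*I*√74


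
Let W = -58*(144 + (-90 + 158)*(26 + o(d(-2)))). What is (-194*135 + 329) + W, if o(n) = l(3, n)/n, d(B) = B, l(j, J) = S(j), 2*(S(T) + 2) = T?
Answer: -137743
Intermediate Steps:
S(T) = -2 + T/2
l(j, J) = -2 + j/2
o(n) = -1/(2*n) (o(n) = (-2 + (1/2)*3)/n = (-2 + 3/2)/n = -1/(2*n))
W = -111882 (W = -58*(144 + (-90 + 158)*(26 - 1/2/(-2))) = -58*(144 + 68*(26 - 1/2*(-1/2))) = -58*(144 + 68*(26 + 1/4)) = -58*(144 + 68*(105/4)) = -58*(144 + 1785) = -58*1929 = -111882)
(-194*135 + 329) + W = (-194*135 + 329) - 111882 = (-26190 + 329) - 111882 = -25861 - 111882 = -137743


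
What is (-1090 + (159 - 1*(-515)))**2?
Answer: 173056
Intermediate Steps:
(-1090 + (159 - 1*(-515)))**2 = (-1090 + (159 + 515))**2 = (-1090 + 674)**2 = (-416)**2 = 173056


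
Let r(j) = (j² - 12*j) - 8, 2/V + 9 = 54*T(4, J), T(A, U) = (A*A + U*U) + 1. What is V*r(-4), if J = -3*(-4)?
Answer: 112/8685 ≈ 0.012896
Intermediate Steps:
J = 12
T(A, U) = 1 + A² + U² (T(A, U) = (A² + U²) + 1 = 1 + A² + U²)
V = 2/8685 (V = 2/(-9 + 54*(1 + 4² + 12²)) = 2/(-9 + 54*(1 + 16 + 144)) = 2/(-9 + 54*161) = 2/(-9 + 8694) = 2/8685 ≈ 0.00023028)
r(j) = -8 + j² - 12*j
V*r(-4) = 2*(-8 + (-4)² - 12*(-4))/8685 = 2*(-8 + 16 + 48)/8685 = (2/8685)*56 = 112/8685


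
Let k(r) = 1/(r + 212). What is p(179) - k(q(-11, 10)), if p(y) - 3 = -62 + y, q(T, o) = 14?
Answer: 27119/226 ≈ 120.00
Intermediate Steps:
p(y) = -59 + y (p(y) = 3 + (-62 + y) = -59 + y)
k(r) = 1/(212 + r)
p(179) - k(q(-11, 10)) = (-59 + 179) - 1/(212 + 14) = 120 - 1/226 = 27119/226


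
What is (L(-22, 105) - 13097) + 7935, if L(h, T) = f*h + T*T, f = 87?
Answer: 3949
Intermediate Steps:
L(h, T) = T² + 87*h (L(h, T) = 87*h + T*T = 87*h + T² = T² + 87*h)
(L(-22, 105) - 13097) + 7935 = ((105² + 87*(-22)) - 13097) + 7935 = ((11025 - 1914) - 13097) + 7935 = (9111 - 13097) + 7935 = -3986 + 7935 = 3949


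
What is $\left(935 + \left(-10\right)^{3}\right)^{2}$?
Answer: $4225$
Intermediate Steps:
$\left(935 + \left(-10\right)^{3}\right)^{2} = \left(935 - 1000\right)^{2} = \left(-65\right)^{2} = 4225$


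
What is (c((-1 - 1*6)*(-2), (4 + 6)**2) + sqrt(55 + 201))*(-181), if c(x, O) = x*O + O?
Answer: -274396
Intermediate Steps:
c(x, O) = O + O*x (c(x, O) = O*x + O = O + O*x)
(c((-1 - 1*6)*(-2), (4 + 6)**2) + sqrt(55 + 201))*(-181) = ((4 + 6)**2*(1 + (-1 - 1*6)*(-2)) + sqrt(55 + 201))*(-181) = (10**2*(1 + (-1 - 6)*(-2)) + sqrt(256))*(-181) = (100*(1 - 7*(-2)) + 16)*(-181) = (100*(1 + 14) + 16)*(-181) = (100*15 + 16)*(-181) = (1500 + 16)*(-181) = 1516*(-181) = -274396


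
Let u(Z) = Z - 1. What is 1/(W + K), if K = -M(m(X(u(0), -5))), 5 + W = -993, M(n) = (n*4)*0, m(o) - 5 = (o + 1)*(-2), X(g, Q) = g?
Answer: -1/998 ≈ -0.0010020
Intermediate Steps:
u(Z) = -1 + Z
m(o) = 3 - 2*o (m(o) = 5 + (o + 1)*(-2) = 5 + (1 + o)*(-2) = 5 + (-2 - 2*o) = 3 - 2*o)
M(n) = 0 (M(n) = (4*n)*0 = 0)
W = -998 (W = -5 - 993 = -998)
K = 0 (K = -1*0 = 0)
1/(W + K) = 1/(-998 + 0) = 1/(-998) = -1/998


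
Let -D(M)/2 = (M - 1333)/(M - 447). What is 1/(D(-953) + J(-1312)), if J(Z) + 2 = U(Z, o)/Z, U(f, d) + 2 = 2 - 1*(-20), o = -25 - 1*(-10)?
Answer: -57400/303127 ≈ -0.18936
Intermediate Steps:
o = -15 (o = -25 + 10 = -15)
U(f, d) = 20 (U(f, d) = -2 + (2 - 1*(-20)) = -2 + (2 + 20) = -2 + 22 = 20)
D(M) = -2*(-1333 + M)/(-447 + M) (D(M) = -2*(M - 1333)/(M - 447) = -2*(-1333 + M)/(-447 + M))
J(Z) = -2 + 20/Z
1/(D(-953) + J(-1312)) = 1/(2*(1333 - 1*(-953))/(-447 - 953) + (-2 + 20/(-1312))) = 1/(2*(1333 + 953)/(-1400) + (-2 + 20*(-1/1312))) = 1/(2*(-1/1400)*2286 + (-2 - 5/328)) = 1/(-1143/350 - 661/328) = 1/(-303127/57400) = -57400/303127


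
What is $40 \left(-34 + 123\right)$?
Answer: $3560$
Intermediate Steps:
$40 \left(-34 + 123\right) = 40 \cdot 89 = 3560$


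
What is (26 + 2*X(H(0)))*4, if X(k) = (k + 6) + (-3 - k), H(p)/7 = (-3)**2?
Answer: 128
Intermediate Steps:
H(p) = 63 (H(p) = 7*(-3)**2 = 7*9 = 63)
X(k) = 3 (X(k) = (6 + k) + (-3 - k) = 3)
(26 + 2*X(H(0)))*4 = (26 + 2*3)*4 = (26 + 6)*4 = 32*4 = 128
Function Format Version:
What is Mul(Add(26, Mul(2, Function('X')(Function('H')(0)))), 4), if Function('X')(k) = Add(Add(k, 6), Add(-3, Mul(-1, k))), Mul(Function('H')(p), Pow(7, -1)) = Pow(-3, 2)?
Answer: 128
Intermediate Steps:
Function('H')(p) = 63 (Function('H')(p) = Mul(7, Pow(-3, 2)) = Mul(7, 9) = 63)
Function('X')(k) = 3 (Function('X')(k) = Add(Add(6, k), Add(-3, Mul(-1, k))) = 3)
Mul(Add(26, Mul(2, Function('X')(Function('H')(0)))), 4) = Mul(Add(26, Mul(2, 3)), 4) = Mul(Add(26, 6), 4) = Mul(32, 4) = 128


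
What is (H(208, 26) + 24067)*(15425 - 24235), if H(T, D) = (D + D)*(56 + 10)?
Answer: -242266190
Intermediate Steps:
H(T, D) = 132*D (H(T, D) = (2*D)*66 = 132*D)
(H(208, 26) + 24067)*(15425 - 24235) = (132*26 + 24067)*(15425 - 24235) = (3432 + 24067)*(-8810) = 27499*(-8810) = -242266190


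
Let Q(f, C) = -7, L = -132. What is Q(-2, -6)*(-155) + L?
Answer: 953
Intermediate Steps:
Q(-2, -6)*(-155) + L = -7*(-155) - 132 = 1085 - 132 = 953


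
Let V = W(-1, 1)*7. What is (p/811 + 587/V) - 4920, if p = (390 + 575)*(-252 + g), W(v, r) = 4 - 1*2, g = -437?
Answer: -64694013/11354 ≈ -5697.9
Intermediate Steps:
W(v, r) = 2 (W(v, r) = 4 - 2 = 2)
p = -664885 (p = (390 + 575)*(-252 - 437) = 965*(-689) = -664885)
V = 14 (V = 2*7 = 14)
(p/811 + 587/V) - 4920 = (-664885/811 + 587/14) - 4920 = -8832333/11354 - 4920 = -64694013/11354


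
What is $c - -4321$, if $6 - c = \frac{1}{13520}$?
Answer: $\frac{58501039}{13520} \approx 4327.0$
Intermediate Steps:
$c = \frac{81119}{13520}$ ($c = 6 - \frac{1}{13520} = \frac{81119}{13520} \approx 5.9999$)
$c - -4321 = \frac{81119}{13520} - -4321 = \frac{81119}{13520} + 4321 = \frac{58501039}{13520}$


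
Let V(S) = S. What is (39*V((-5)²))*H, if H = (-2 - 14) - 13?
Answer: -28275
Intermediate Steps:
H = -29 (H = -16 - 13 = -29)
(39*V((-5)²))*H = (39*(-5)²)*(-29) = (39*25)*(-29) = 975*(-29) = -28275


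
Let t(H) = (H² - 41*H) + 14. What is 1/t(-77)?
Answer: 1/9100 ≈ 0.00010989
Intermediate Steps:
t(H) = 14 + H² - 41*H
1/t(-77) = 1/(14 + (-77)² - 41*(-77)) = 1/(14 + 5929 + 3157) = 1/9100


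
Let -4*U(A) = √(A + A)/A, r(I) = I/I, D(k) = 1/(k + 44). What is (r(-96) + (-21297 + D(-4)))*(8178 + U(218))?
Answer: -3483169671/20 + 851839*√109/17440 ≈ -1.7416e+8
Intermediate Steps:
D(k) = 1/(44 + k)
r(I) = 1
U(A) = -√2/(4*√A) (U(A) = -√(A + A)/(4*A) = -√(2*A)/(4*A) = -√2*√A/(4*A) = -√2/(4*√A))
(r(-96) + (-21297 + D(-4)))*(8178 + U(218)) = (1 + (-21297 + 1/(44 - 4)))*(8178 - √2/(4*√218)) = (1 + (-21297 + 1/40))*(8178 - √2*√218/218/4) = (1 + (-21297 + 1/40))*(8178 - √109/436) = (1 - 851879/40)*(8178 - √109/436) = -851839*(8178 - √109/436)/40 = -3483169671/20 + 851839*√109/17440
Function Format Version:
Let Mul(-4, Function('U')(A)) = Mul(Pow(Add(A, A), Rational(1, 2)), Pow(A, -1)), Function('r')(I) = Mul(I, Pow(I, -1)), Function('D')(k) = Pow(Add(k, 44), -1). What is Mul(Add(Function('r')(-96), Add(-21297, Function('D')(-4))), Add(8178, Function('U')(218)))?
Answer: Add(Rational(-3483169671, 20), Mul(Rational(851839, 17440), Pow(109, Rational(1, 2)))) ≈ -1.7416e+8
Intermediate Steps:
Function('D')(k) = Pow(Add(44, k), -1)
Function('r')(I) = 1
Function('U')(A) = Mul(Rational(-1, 4), Pow(2, Rational(1, 2)), Pow(A, Rational(-1, 2))) (Function('U')(A) = Mul(Rational(-1, 4), Mul(Pow(Add(A, A), Rational(1, 2)), Pow(A, -1))) = Mul(Rational(-1, 4), Mul(Pow(Mul(2, A), Rational(1, 2)), Pow(A, -1))) = Mul(Rational(-1, 4), Mul(Mul(Pow(2, Rational(1, 2)), Pow(A, Rational(1, 2))), Pow(A, -1))) = Mul(Rational(-1, 4), Mul(Pow(2, Rational(1, 2)), Pow(A, Rational(-1, 2)))) = Mul(Rational(-1, 4), Pow(2, Rational(1, 2)), Pow(A, Rational(-1, 2))))
Mul(Add(Function('r')(-96), Add(-21297, Function('D')(-4))), Add(8178, Function('U')(218))) = Mul(Add(1, Add(-21297, Pow(Add(44, -4), -1))), Add(8178, Mul(Rational(-1, 4), Pow(2, Rational(1, 2)), Pow(218, Rational(-1, 2))))) = Mul(Add(1, Add(-21297, Pow(40, -1))), Add(8178, Mul(Rational(-1, 4), Pow(2, Rational(1, 2)), Mul(Rational(1, 218), Pow(218, Rational(1, 2)))))) = Mul(Add(1, Add(-21297, Rational(1, 40))), Add(8178, Mul(Rational(-1, 436), Pow(109, Rational(1, 2))))) = Mul(Add(1, Rational(-851879, 40)), Add(8178, Mul(Rational(-1, 436), Pow(109, Rational(1, 2))))) = Mul(Rational(-851839, 40), Add(8178, Mul(Rational(-1, 436), Pow(109, Rational(1, 2))))) = Add(Rational(-3483169671, 20), Mul(Rational(851839, 17440), Pow(109, Rational(1, 2))))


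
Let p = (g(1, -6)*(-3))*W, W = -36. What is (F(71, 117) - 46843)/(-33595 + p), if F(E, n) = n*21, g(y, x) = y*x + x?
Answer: 44386/34891 ≈ 1.2721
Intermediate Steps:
g(y, x) = x + x*y (g(y, x) = x*y + x = x + x*y)
F(E, n) = 21*n
p = -1296 (p = (-6*(1 + 1)*(-3))*(-36) = (-6*2*(-3))*(-36) = -12*(-3)*(-36) = 36*(-36) = -1296)
(F(71, 117) - 46843)/(-33595 + p) = (21*117 - 46843)/(-33595 - 1296) = (2457 - 46843)/(-34891) = -44386*(-1/34891) = 44386/34891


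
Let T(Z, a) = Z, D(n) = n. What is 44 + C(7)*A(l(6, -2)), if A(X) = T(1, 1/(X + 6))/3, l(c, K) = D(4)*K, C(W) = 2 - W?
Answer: 127/3 ≈ 42.333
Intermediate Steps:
l(c, K) = 4*K
A(X) = ⅓ (A(X) = 1/3 = 1*(⅓) = ⅓)
44 + C(7)*A(l(6, -2)) = 44 + (2 - 1*7)*(⅓) = 44 + (2 - 7)*(⅓) = 44 - 5*⅓ = 44 - 5/3 = 127/3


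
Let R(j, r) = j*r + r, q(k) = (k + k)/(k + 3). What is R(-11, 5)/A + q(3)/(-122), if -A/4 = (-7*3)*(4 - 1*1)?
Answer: -794/3843 ≈ -0.20661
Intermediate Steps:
q(k) = 2*k/(3 + k) (q(k) = (2*k)/(3 + k) = 2*k/(3 + k))
A = 252 (A = -4*(-7*3)*(4 - 1*1) = -(-84)*(4 - 1) = -(-84)*3 = -4*(-63) = 252)
R(j, r) = r + j*r
R(-11, 5)/A + q(3)/(-122) = (5*(1 - 11))/252 + (2*3/(3 + 3))/(-122) = (5*(-10))*(1/252) + (2*3/6)*(-1/122) = -50*1/252 + (2*3*(⅙))*(-1/122) = -25/126 + 1*(-1/122) = -25/126 - 1/122 = -794/3843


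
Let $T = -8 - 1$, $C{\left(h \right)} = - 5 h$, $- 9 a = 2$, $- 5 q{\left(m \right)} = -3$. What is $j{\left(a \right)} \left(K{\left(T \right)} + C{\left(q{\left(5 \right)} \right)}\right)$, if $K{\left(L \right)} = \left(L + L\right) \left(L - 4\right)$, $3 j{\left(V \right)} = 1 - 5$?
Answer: $-308$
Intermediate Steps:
$q{\left(m \right)} = \frac{3}{5}$ ($q{\left(m \right)} = \left(- \frac{1}{5}\right) \left(-3\right) = \frac{3}{5}$)
$a = - \frac{2}{9}$ ($a = \left(- \frac{1}{9}\right) 2 = - \frac{2}{9} \approx -0.22222$)
$j{\left(V \right)} = - \frac{4}{3}$ ($j{\left(V \right)} = \frac{1 - 5}{3} = \frac{1}{3} \left(-4\right) = - \frac{4}{3}$)
$T = -9$ ($T = -8 - 1 = -9$)
$K{\left(L \right)} = 2 L \left(-4 + L\right)$
$j{\left(a \right)} \left(K{\left(T \right)} + C{\left(q{\left(5 \right)} \right)}\right) = - \frac{4 \left(2 \left(-9\right) \left(-4 - 9\right) - 3\right)}{3} = - \frac{4 \left(2 \left(-9\right) \left(-13\right) - 3\right)}{3} = - \frac{4 \left(234 - 3\right)}{3} = \left(- \frac{4}{3}\right) 231 = -308$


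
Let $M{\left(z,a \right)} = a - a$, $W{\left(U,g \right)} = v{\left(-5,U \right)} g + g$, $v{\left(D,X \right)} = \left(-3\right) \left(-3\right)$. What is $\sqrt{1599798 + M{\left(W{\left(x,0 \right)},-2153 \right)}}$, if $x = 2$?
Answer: $\sqrt{1599798} \approx 1264.8$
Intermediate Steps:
$v{\left(D,X \right)} = 9$
$W{\left(U,g \right)} = 10 g$ ($W{\left(U,g \right)} = 9 g + g = 10 g$)
$M{\left(z,a \right)} = 0$
$\sqrt{1599798 + M{\left(W{\left(x,0 \right)},-2153 \right)}} = \sqrt{1599798 + 0} = \sqrt{1599798}$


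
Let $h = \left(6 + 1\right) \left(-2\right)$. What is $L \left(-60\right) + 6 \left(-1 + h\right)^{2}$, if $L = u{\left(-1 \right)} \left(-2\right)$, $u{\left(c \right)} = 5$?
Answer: $1950$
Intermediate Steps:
$h = -14$ ($h = 7 \left(-2\right) = -14$)
$L = -10$ ($L = 5 \left(-2\right) = -10$)
$L \left(-60\right) + 6 \left(-1 + h\right)^{2} = \left(-10\right) \left(-60\right) + 6 \left(-1 - 14\right)^{2} = 600 + 6 \left(-15\right)^{2} = 600 + 6 \cdot 225 = 600 + 1350 = 1950$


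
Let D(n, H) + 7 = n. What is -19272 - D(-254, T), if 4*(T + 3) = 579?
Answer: -19011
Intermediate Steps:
T = 567/4 (T = -3 + (¼)*579 = -3 + 579/4 = 567/4 ≈ 141.75)
D(n, H) = -7 + n
-19272 - D(-254, T) = -19272 - (-7 - 254) = -19272 - 1*(-261) = -19272 + 261 = -19011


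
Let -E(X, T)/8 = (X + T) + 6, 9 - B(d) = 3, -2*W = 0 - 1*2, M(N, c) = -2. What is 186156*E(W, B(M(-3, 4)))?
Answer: -19360224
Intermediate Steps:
W = 1 (W = -(0 - 1*2)/2 = -(0 - 2)/2 = -½*(-2) = 1)
B(d) = 6 (B(d) = 9 - 1*3 = 9 - 3 = 6)
E(X, T) = -48 - 8*T - 8*X (E(X, T) = -8*((X + T) + 6) = -8*((T + X) + 6) = -8*(6 + T + X) = -48 - 8*T - 8*X)
186156*E(W, B(M(-3, 4))) = 186156*(-48 - 8*6 - 8*1) = 186156*(-48 - 48 - 8) = 186156*(-104) = -19360224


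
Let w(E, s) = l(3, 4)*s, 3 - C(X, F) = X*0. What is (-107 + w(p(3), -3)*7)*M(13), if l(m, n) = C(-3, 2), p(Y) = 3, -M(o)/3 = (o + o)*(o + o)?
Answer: 344760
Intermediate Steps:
C(X, F) = 3 (C(X, F) = 3 - X*0 = 3 - 1*0 = 3 + 0 = 3)
M(o) = -12*o² (M(o) = -3*(o + o)*(o + o) = -3*2*o*2*o = -12*o²)
l(m, n) = 3
w(E, s) = 3*s
(-107 + w(p(3), -3)*7)*M(13) = (-107 + (3*(-3))*7)*(-12*13²) = (-107 - 9*7)*(-12*169) = (-107 - 63)*(-2028) = -170*(-2028) = 344760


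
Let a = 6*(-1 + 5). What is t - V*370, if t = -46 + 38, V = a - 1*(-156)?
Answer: -66608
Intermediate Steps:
a = 24 (a = 6*4 = 24)
V = 180 (V = 24 - 1*(-156) = 24 + 156 = 180)
t = -8
t - V*370 = -8 - 1*180*370 = -8 - 180*370 = -8 - 66600 = -66608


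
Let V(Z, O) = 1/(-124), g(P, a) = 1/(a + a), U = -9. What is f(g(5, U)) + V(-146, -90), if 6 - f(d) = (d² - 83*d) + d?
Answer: 3599/2511 ≈ 1.4333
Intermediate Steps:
g(P, a) = 1/(2*a)
V(Z, O) = -1/124
f(d) = 6 - d² + 82*d (f(d) = 6 - ((d² - 83*d) + d) = 6 - (d² - 82*d) = 6 + (-d² + 82*d) = 6 - d² + 82*d)
f(g(5, U)) + V(-146, -90) = (6 - ((½)/(-9))² + 82*((½)/(-9))) - 1/124 = (6 - ((½)*(-⅑))² + 82*((½)*(-⅑))) - 1/124 = (6 - (-1/18)² + 82*(-1/18)) - 1/124 = (6 - 1*1/324 - 41/9) - 1/124 = (6 - 1/324 - 41/9) - 1/124 = 467/324 - 1/124 = 3599/2511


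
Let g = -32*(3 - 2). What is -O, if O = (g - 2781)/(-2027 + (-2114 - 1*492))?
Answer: -2813/4633 ≈ -0.60717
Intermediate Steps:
g = -32 ≈ -32.000
O = 2813/4633 (O = (-32 - 2781)/(-2027 + (-2114 - 1*492)) = -2813/(-2027 + (-2114 - 492)) = -2813/(-2027 - 2606) = -2813/(-4633) = -2813*(-1/4633) = 2813/4633 ≈ 0.60717)
-O = -1*2813/4633 = -2813/4633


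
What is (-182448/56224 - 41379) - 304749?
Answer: -173757885/502 ≈ -3.4613e+5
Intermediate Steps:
(-182448/56224 - 41379) - 304749 = (-1*1629/502 - 41379) - 304749 = (-1629/502 - 41379) - 304749 = -20773887/502 - 304749 = -173757885/502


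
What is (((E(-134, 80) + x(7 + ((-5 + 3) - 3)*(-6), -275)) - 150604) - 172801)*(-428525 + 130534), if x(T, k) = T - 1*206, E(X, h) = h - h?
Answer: 96422139834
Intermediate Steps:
E(X, h) = 0
x(T, k) = -206 + T (x(T, k) = T - 206 = -206 + T)
(((E(-134, 80) + x(7 + ((-5 + 3) - 3)*(-6), -275)) - 150604) - 172801)*(-428525 + 130534) = (((0 + (-206 + (7 + ((-5 + 3) - 3)*(-6)))) - 150604) - 172801)*(-428525 + 130534) = (((0 + (-206 + (7 + (-2 - 3)*(-6)))) - 150604) - 172801)*(-297991) = (((0 + (-206 + (7 - 5*(-6)))) - 150604) - 172801)*(-297991) = (((0 + (-206 + (7 + 30))) - 150604) - 172801)*(-297991) = (((0 + (-206 + 37)) - 150604) - 172801)*(-297991) = (((0 - 169) - 150604) - 172801)*(-297991) = ((-169 - 150604) - 172801)*(-297991) = (-150773 - 172801)*(-297991) = -323574*(-297991) = 96422139834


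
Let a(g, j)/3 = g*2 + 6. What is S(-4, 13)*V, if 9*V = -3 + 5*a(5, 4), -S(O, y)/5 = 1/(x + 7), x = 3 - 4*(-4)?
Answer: -395/78 ≈ -5.0641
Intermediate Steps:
x = 19 (x = 3 + 16 = 19)
a(g, j) = 18 + 6*g (a(g, j) = 3*(g*2 + 6) = 3*(2*g + 6) = 3*(6 + 2*g) = 18 + 6*g)
S(O, y) = -5/26 (S(O, y) = -5/(19 + 7) = -5/26)
V = 79/3 (V = (-3 + 5*(18 + 6*5))/9 = (-3 + 5*(18 + 30))/9 = (-3 + 5*48)/9 = (-3 + 240)/9 = (⅑)*237 = 79/3 ≈ 26.333)
S(-4, 13)*V = -5/26*79/3 = -395/78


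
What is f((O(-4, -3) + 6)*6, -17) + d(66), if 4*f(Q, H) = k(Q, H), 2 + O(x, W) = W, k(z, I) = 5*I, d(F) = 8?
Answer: -53/4 ≈ -13.250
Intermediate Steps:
O(x, W) = -2 + W
f(Q, H) = 5*H/4 (f(Q, H) = (5*H)/4 = 5*H/4)
f((O(-4, -3) + 6)*6, -17) + d(66) = (5/4)*(-17) + 8 = -85/4 + 8 = -53/4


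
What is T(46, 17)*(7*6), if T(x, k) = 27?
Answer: 1134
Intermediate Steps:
T(46, 17)*(7*6) = 27*(7*6) = 27*42 = 1134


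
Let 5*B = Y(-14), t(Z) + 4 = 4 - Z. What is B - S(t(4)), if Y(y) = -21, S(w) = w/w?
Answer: -26/5 ≈ -5.2000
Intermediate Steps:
t(Z) = -Z (t(Z) = -4 + (4 - Z) = -Z)
S(w) = 1
B = -21/5 (B = (⅕)*(-21) = -21/5 ≈ -4.2000)
B - S(t(4)) = -21/5 - 1*1 = -21/5 - 1 = -26/5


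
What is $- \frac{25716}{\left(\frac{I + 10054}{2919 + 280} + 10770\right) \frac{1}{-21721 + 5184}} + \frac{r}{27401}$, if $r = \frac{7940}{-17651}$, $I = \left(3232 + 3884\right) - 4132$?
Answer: $\frac{54831340686073027199}{1389148717276639} \approx 39471.0$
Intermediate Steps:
$I = 2984$ ($I = 7116 - 4132 = 2984$)
$r = - \frac{7940}{17651}$ ($r = 7940 \left(- \frac{1}{17651}\right) = - \frac{7940}{17651} \approx -0.44983$)
$- \frac{25716}{\left(\frac{I + 10054}{2919 + 280} + 10770\right) \frac{1}{-21721 + 5184}} + \frac{r}{27401} = - \frac{25716}{\left(\frac{2984 + 10054}{2919 + 280} + 10770\right) \frac{1}{-21721 + 5184}} - \frac{7940}{17651 \cdot 27401} = - \frac{25716}{\left(\frac{13038}{3199} + 10770\right) \frac{1}{-16537}} - \frac{7940}{483655051} = - \frac{25716}{\left(13038 \cdot \frac{1}{3199} + 10770\right) \left(- \frac{1}{16537}\right)} - \frac{7940}{483655051} = - \frac{25716}{\left(\frac{13038}{3199} + 10770\right) \left(- \frac{1}{16537}\right)} - \frac{7940}{483655051} = - \frac{25716}{\frac{34466268}{3199} \left(- \frac{1}{16537}\right)} - \frac{7940}{483655051} = - \frac{25716}{- \frac{34466268}{52901863}} - \frac{7940}{483655051} = \left(-25716\right) \left(- \frac{52901863}{34466268}\right) - \frac{7940}{483655051} = \frac{113368692409}{2872189} - \frac{7940}{483655051} = \frac{54831340686073027199}{1389148717276639}$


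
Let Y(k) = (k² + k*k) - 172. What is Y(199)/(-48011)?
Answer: -79030/48011 ≈ -1.6461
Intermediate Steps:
Y(k) = -172 + 2*k² (Y(k) = (k² + k²) - 172 = 2*k² - 172 = -172 + 2*k²)
Y(199)/(-48011) = (-172 + 2*199²)/(-48011) = (-172 + 2*39601)*(-1/48011) = (-172 + 79202)*(-1/48011) = 79030*(-1/48011) = -79030/48011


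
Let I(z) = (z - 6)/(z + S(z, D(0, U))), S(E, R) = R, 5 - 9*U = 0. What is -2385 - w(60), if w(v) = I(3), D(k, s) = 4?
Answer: -16692/7 ≈ -2384.6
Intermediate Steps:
U = 5/9 (U = 5/9 - ⅑*0 = 5/9 + 0 = 5/9 ≈ 0.55556)
I(z) = (-6 + z)/(4 + z) (I(z) = (z - 6)/(z + 4) = (-6 + z)/(4 + z))
w(v) = -3/7 (w(v) = (-6 + 3)/(4 + 3) = -3/7)
-2385 - w(60) = -2385 - 1*(-3/7) = -2385 + 3/7 = -16692/7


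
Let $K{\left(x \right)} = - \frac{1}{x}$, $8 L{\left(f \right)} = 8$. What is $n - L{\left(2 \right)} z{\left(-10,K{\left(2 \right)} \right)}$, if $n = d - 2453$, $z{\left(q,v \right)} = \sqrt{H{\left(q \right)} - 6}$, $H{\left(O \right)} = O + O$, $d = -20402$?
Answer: $-22855 - i \sqrt{26} \approx -22855.0 - 5.099 i$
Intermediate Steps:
$H{\left(O \right)} = 2 O$
$L{\left(f \right)} = 1$ ($L{\left(f \right)} = \frac{1}{8} \cdot 8 = 1$)
$z{\left(q,v \right)} = \sqrt{-6 + 2 q}$ ($z{\left(q,v \right)} = \sqrt{2 q - 6} = \sqrt{-6 + 2 q}$)
$n = -22855$ ($n = -20402 - 2453 = -22855$)
$n - L{\left(2 \right)} z{\left(-10,K{\left(2 \right)} \right)} = -22855 - 1 \sqrt{-6 + 2 \left(-10\right)} = -22855 - 1 \sqrt{-6 - 20} = -22855 - 1 \sqrt{-26} = -22855 - 1 i \sqrt{26} = -22855 - i \sqrt{26}$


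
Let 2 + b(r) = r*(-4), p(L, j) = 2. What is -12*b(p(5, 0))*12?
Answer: 1440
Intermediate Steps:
b(r) = -2 - 4*r (b(r) = -2 + r*(-4) = -2 - 4*r)
-12*b(p(5, 0))*12 = -12*(-2 - 4*2)*12 = -12*(-2 - 8)*12 = -12*(-10)*12 = 120*12 = 1440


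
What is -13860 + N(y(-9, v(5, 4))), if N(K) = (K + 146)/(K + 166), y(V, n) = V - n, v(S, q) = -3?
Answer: -110873/8 ≈ -13859.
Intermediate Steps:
N(K) = (146 + K)/(166 + K)
-13860 + N(y(-9, v(5, 4))) = -13860 + (146 + (-9 - 1*(-3)))/(166 + (-9 - 1*(-3))) = -13860 + (146 + (-9 + 3))/(166 + (-9 + 3)) = -13860 + (146 - 6)/(166 - 6) = -13860 + 140/160 = -13860 + (1/160)*140 = -13860 + 7/8 = -110873/8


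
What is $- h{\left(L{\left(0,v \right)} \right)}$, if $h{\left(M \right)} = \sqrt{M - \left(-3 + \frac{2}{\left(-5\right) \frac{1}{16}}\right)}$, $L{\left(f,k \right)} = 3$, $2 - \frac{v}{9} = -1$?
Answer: $- \frac{\sqrt{310}}{5} \approx -3.5214$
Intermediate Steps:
$v = 27$ ($v = 18 - -9 = 18 + 9 = 27$)
$h{\left(M \right)} = \sqrt{\frac{47}{5} + M}$ ($h{\left(M \right)} = \sqrt{M - \left(-3 + \frac{2}{\left(-5\right) \frac{1}{16}}\right)} = \sqrt{M - \left(-3 + \frac{2}{- \frac{5}{16}}\right)} = \sqrt{M + \left(\left(-2\right) \left(- \frac{16}{5}\right) + 3\right)} = \sqrt{M + \left(\frac{32}{5} + 3\right)} = \sqrt{M + \frac{47}{5}} = \sqrt{\frac{47}{5} + M}$)
$- h{\left(L{\left(0,v \right)} \right)} = - \frac{\sqrt{235 + 25 \cdot 3}}{5} = - \frac{\sqrt{235 + 75}}{5} = - \frac{\sqrt{310}}{5}$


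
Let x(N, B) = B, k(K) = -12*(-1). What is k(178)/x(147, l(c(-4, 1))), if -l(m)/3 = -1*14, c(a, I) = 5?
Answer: 2/7 ≈ 0.28571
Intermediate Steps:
l(m) = 42 (l(m) = -(-3)*14 = -3*(-14) = 42)
k(K) = 12
k(178)/x(147, l(c(-4, 1))) = 12/42 = 12*(1/42) = 2/7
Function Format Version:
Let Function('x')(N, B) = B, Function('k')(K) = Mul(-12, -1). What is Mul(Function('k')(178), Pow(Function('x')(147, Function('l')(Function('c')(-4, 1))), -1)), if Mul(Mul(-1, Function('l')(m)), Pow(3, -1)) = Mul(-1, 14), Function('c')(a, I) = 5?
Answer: Rational(2, 7) ≈ 0.28571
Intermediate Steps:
Function('l')(m) = 42 (Function('l')(m) = Mul(-3, Mul(-1, 14)) = Mul(-3, -14) = 42)
Function('k')(K) = 12
Mul(Function('k')(178), Pow(Function('x')(147, Function('l')(Function('c')(-4, 1))), -1)) = Mul(12, Pow(42, -1)) = Mul(12, Rational(1, 42)) = Rational(2, 7)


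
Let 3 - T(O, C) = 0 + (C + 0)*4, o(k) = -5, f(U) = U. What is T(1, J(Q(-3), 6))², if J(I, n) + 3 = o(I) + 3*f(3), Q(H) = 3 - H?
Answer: 1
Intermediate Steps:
J(I, n) = 1 (J(I, n) = -3 + (-5 + 3*3) = -3 + (-5 + 9) = -3 + 4 = 1)
T(O, C) = 3 - 4*C (T(O, C) = 3 - (0 + (C + 0)*4) = 3 - (0 + C*4) = 3 - (0 + 4*C) = 3 - 4*C)
T(1, J(Q(-3), 6))² = (3 - 4*1)² = (3 - 4)² = (-1)² = 1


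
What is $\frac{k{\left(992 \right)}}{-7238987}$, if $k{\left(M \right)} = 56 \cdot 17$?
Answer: $- \frac{136}{1034141} \approx -0.00013151$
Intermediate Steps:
$k{\left(M \right)} = 952$
$\frac{k{\left(992 \right)}}{-7238987} = \frac{952}{-7238987} = 952 \left(- \frac{1}{7238987}\right) = - \frac{136}{1034141}$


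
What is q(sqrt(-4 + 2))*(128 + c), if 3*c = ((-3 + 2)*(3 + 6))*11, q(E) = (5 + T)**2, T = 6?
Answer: 11495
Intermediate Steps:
q(E) = 121 (q(E) = (5 + 6)**2 = 11**2 = 121)
c = -33 (c = (((-3 + 2)*(3 + 6))*11)/3 = (-1*9*11)/3 = (-9*11)/3 = (1/3)*(-99) = -33)
q(sqrt(-4 + 2))*(128 + c) = 121*(128 - 33) = 121*95 = 11495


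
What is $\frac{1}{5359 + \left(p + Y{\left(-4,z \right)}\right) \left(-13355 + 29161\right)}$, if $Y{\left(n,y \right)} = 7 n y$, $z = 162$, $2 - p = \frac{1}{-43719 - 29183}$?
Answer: $- \frac{36451}{2612043841392} \approx -1.3955 \cdot 10^{-8}$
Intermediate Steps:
$p = \frac{145805}{72902}$ ($p = 2 - \frac{1}{-43719 - 29183} = 2 - \frac{1}{-72902} = 2 - - \frac{1}{72902} = 2 + \frac{1}{72902} = \frac{145805}{72902} \approx 2.0$)
$Y{\left(n,y \right)} = 7 n y$
$\frac{1}{5359 + \left(p + Y{\left(-4,z \right)}\right) \left(-13355 + 29161\right)} = \frac{1}{5359 + \left(\frac{145805}{72902} + 7 \left(-4\right) 162\right) \left(-13355 + 29161\right)} = \frac{1}{5359 + \left(\frac{145805}{72902} - 4536\right) 15806} = \frac{1}{5359 - \frac{2612239182301}{36451}} = \frac{1}{- \frac{2612043841392}{36451}} = - \frac{36451}{2612043841392}$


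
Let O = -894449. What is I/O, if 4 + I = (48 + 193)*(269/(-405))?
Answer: 66449/362251845 ≈ 0.00018343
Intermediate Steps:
I = -66449/405 (I = -4 + (48 + 193)*(269/(-405)) = -4 + 241*(269*(-1/405)) = -4 + 241*(-269/405) = -4 - 64829/405 = -66449/405 ≈ -164.07)
I/O = -66449/405/(-894449) = -66449/405*(-1/894449) = 66449/362251845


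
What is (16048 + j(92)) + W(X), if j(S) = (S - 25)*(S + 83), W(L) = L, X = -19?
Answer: 27754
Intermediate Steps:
j(S) = (-25 + S)*(83 + S)
(16048 + j(92)) + W(X) = (16048 + (-2075 + 92² + 58*92)) - 19 = (16048 + (-2075 + 8464 + 5336)) - 19 = (16048 + 11725) - 19 = 27773 - 19 = 27754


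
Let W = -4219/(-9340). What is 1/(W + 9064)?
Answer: 9340/84661979 ≈ 0.00011032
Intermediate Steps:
W = 4219/9340 (W = -4219*(-1/9340) = 4219/9340 ≈ 0.45171)
1/(W + 9064) = 1/(4219/9340 + 9064) = 1/(84661979/9340) = 9340/84661979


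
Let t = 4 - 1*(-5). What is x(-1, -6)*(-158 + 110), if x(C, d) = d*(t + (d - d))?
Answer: 2592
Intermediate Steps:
t = 9 (t = 4 + 5 = 9)
x(C, d) = 9*d (x(C, d) = d*(9 + (d - d)) = d*(9 + 0) = d*9 = 9*d)
x(-1, -6)*(-158 + 110) = (9*(-6))*(-158 + 110) = -54*(-48) = 2592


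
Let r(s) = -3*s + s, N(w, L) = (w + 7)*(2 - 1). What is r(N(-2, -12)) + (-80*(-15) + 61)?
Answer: 1251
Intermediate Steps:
N(w, L) = 7 + w (N(w, L) = (7 + w)*1 = 7 + w)
r(s) = -2*s
r(N(-2, -12)) + (-80*(-15) + 61) = -2*(7 - 2) + (-80*(-15) + 61) = -2*5 + (1200 + 61) = -10 + 1261 = 1251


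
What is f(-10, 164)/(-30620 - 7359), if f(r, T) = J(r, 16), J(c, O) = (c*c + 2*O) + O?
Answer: -148/37979 ≈ -0.0038969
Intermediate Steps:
J(c, O) = c**2 + 3*O (J(c, O) = (c**2 + 2*O) + O = c**2 + 3*O)
f(r, T) = 48 + r**2 (f(r, T) = r**2 + 3*16 = r**2 + 48 = 48 + r**2)
f(-10, 164)/(-30620 - 7359) = (48 + (-10)**2)/(-30620 - 7359) = (48 + 100)/(-37979) = 148*(-1/37979) = -148/37979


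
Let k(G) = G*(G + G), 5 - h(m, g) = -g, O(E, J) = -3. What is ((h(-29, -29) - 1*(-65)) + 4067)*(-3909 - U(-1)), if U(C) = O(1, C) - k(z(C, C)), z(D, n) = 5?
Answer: -15840448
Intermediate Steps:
h(m, g) = 5 + g (h(m, g) = 5 - (-1)*g = 5 + g)
k(G) = 2*G**2 (k(G) = G*(2*G) = 2*G**2)
U(C) = -53 (U(C) = -3 - 2*5**2 = -3 - 2*25 = -3 - 1*50 = -3 - 50 = -53)
((h(-29, -29) - 1*(-65)) + 4067)*(-3909 - U(-1)) = (((5 - 29) - 1*(-65)) + 4067)*(-3909 - 1*(-53)) = ((-24 + 65) + 4067)*(-3909 + 53) = (41 + 4067)*(-3856) = 4108*(-3856) = -15840448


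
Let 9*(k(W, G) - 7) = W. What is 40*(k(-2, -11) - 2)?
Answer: 1720/9 ≈ 191.11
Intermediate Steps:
k(W, G) = 7 + W/9
40*(k(-2, -11) - 2) = 40*((7 + (⅑)*(-2)) - 2) = 40*((7 - 2/9) - 2) = 40*(61/9 - 2) = 40*(43/9) = 1720/9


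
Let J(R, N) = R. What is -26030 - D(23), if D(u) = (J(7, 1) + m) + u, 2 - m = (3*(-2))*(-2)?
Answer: -26050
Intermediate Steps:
m = -10 (m = 2 - 3*(-2)*(-2) = 2 - (-6)*(-2) = 2 - 1*12 = 2 - 12 = -10)
D(u) = -3 + u (D(u) = (7 - 10) + u = -3 + u)
-26030 - D(23) = -26030 - (-3 + 23) = -26030 - 1*20 = -26030 - 20 = -26050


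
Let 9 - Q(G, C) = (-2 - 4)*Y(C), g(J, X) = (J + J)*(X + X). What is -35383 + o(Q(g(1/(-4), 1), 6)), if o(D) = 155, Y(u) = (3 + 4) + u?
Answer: -35228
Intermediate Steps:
Y(u) = 7 + u
g(J, X) = 4*J*X (g(J, X) = (2*J)*(2*X) = 4*J*X)
Q(G, C) = 51 + 6*C (Q(G, C) = 9 - (-2 - 4)*(7 + C) = 9 - (-6)*(7 + C) = 9 - (-42 - 6*C) = 9 + (42 + 6*C) = 51 + 6*C)
-35383 + o(Q(g(1/(-4), 1), 6)) = -35383 + 155 = -35228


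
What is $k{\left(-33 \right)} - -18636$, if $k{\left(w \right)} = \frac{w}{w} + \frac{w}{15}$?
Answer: $\frac{93174}{5} \approx 18635.0$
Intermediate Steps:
$k{\left(w \right)} = 1 + \frac{w}{15}$ ($k{\left(w \right)} = 1 + w \frac{1}{15} = 1 + \frac{w}{15}$)
$k{\left(-33 \right)} - -18636 = \left(1 + \frac{1}{15} \left(-33\right)\right) - -18636 = \left(1 - \frac{11}{5}\right) + 18636 = - \frac{6}{5} + 18636 = \frac{93174}{5}$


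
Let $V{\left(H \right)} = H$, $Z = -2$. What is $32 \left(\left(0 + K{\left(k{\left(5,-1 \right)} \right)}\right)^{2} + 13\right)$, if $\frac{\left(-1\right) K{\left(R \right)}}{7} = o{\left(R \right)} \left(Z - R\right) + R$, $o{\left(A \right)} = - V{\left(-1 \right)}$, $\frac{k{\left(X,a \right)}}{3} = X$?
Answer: $6688$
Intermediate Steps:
$k{\left(X,a \right)} = 3 X$
$o{\left(A \right)} = 1$ ($o{\left(A \right)} = \left(-1\right) \left(-1\right) = 1$)
$K{\left(R \right)} = 14$ ($K{\left(R \right)} = - 7 \left(1 \left(-2 - R\right) + R\right) = - 7 \left(\left(-2 - R\right) + R\right) = \left(-7\right) \left(-2\right) = 14$)
$32 \left(\left(0 + K{\left(k{\left(5,-1 \right)} \right)}\right)^{2} + 13\right) = 32 \left(\left(0 + 14\right)^{2} + 13\right) = 32 \left(14^{2} + 13\right) = 32 \left(196 + 13\right) = 32 \cdot 209 = 6688$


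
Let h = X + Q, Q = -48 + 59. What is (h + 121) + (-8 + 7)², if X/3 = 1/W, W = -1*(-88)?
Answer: 11707/88 ≈ 133.03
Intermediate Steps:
W = 88
Q = 11
X = 3/88 ≈ 0.034091
h = 971/88 (h = 3/88 + 11 = 971/88 ≈ 11.034)
(h + 121) + (-8 + 7)² = (971/88 + 121) + (-8 + 7)² = 11619/88 + (-1)² = 11619/88 + 1 = 11707/88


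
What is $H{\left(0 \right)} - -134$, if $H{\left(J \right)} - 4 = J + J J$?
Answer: $138$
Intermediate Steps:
$H{\left(J \right)} = 4 + J + J^{2}$ ($H{\left(J \right)} = 4 + \left(J + J J\right) = 4 + \left(J + J^{2}\right) = 4 + J + J^{2}$)
$H{\left(0 \right)} - -134 = \left(4 + 0 + 0^{2}\right) - -134 = \left(4 + 0 + 0\right) + 134 = 4 + 134 = 138$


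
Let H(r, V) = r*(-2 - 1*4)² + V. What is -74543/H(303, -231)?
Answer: -74543/10677 ≈ -6.9816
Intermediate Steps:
H(r, V) = V + 36*r (H(r, V) = r*(-2 - 4)² + V = r*(-6)² + V = r*36 + V = 36*r + V = V + 36*r)
-74543/H(303, -231) = -74543/(-231 + 36*303) = -74543/(-231 + 10908) = -74543/10677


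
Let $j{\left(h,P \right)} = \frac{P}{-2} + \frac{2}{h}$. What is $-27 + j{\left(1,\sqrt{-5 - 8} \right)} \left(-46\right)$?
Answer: $-119 + 23 i \sqrt{13} \approx -119.0 + 82.928 i$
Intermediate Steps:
$j{\left(h,P \right)} = \frac{2}{h} - \frac{P}{2}$ ($j{\left(h,P \right)} = P \left(- \frac{1}{2}\right) + \frac{2}{h} = - \frac{P}{2} + \frac{2}{h} = \frac{2}{h} - \frac{P}{2}$)
$-27 + j{\left(1,\sqrt{-5 - 8} \right)} \left(-46\right) = -27 + \left(\frac{2}{1} - \frac{\sqrt{-5 - 8}}{2}\right) \left(-46\right) = -27 + \left(2 \cdot 1 - \frac{\sqrt{-5 - 8}}{2}\right) \left(-46\right) = -27 + \left(2 - \frac{\sqrt{-5 - 8}}{2}\right) \left(-46\right) = -27 + \left(2 - \frac{\sqrt{-13}}{2}\right) \left(-46\right) = -27 + \left(2 - \frac{i \sqrt{13}}{2}\right) \left(-46\right) = -27 - \left(92 - 23 i \sqrt{13}\right) = -119 + 23 i \sqrt{13}$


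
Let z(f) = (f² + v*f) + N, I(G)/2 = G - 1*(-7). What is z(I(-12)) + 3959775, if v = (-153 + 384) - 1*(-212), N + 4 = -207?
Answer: 3955234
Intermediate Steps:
N = -211 (N = -4 - 207 = -211)
I(G) = 14 + 2*G (I(G) = 2*(G - 1*(-7)) = 2*(G + 7) = 2*(7 + G) = 14 + 2*G)
v = 443 (v = 231 + 212 = 443)
z(f) = -211 + f² + 443*f (z(f) = (f² + 443*f) - 211 = -211 + f² + 443*f)
z(I(-12)) + 3959775 = (-211 + (14 + 2*(-12))² + 443*(14 + 2*(-12))) + 3959775 = (-211 + (14 - 24)² + 443*(14 - 24)) + 3959775 = (-211 + (-10)² + 443*(-10)) + 3959775 = (-211 + 100 - 4430) + 3959775 = -4541 + 3959775 = 3955234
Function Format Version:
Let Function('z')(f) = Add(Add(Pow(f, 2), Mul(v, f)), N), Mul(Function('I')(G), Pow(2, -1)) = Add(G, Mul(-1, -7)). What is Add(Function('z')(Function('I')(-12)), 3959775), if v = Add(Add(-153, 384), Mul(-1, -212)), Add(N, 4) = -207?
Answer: 3955234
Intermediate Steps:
N = -211 (N = Add(-4, -207) = -211)
Function('I')(G) = Add(14, Mul(2, G)) (Function('I')(G) = Mul(2, Add(G, Mul(-1, -7))) = Mul(2, Add(G, 7)) = Mul(2, Add(7, G)) = Add(14, Mul(2, G)))
v = 443 (v = Add(231, 212) = 443)
Function('z')(f) = Add(-211, Pow(f, 2), Mul(443, f)) (Function('z')(f) = Add(Add(Pow(f, 2), Mul(443, f)), -211) = Add(-211, Pow(f, 2), Mul(443, f)))
Add(Function('z')(Function('I')(-12)), 3959775) = Add(Add(-211, Pow(Add(14, Mul(2, -12)), 2), Mul(443, Add(14, Mul(2, -12)))), 3959775) = Add(Add(-211, Pow(Add(14, -24), 2), Mul(443, Add(14, -24))), 3959775) = Add(Add(-211, Pow(-10, 2), Mul(443, -10)), 3959775) = Add(Add(-211, 100, -4430), 3959775) = Add(-4541, 3959775) = 3955234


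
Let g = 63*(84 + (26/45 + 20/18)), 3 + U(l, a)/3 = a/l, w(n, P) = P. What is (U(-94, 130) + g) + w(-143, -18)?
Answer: 1261304/235 ≈ 5367.3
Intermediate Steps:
U(l, a) = -9 + 3*a/l (U(l, a) = -9 + 3*(a/l) = -9 + 3*a/l)
g = 26992/5 (g = 63*(84 + (26*(1/45) + 20*(1/18))) = 63*(84 + (26/45 + 10/9)) = 63*(84 + 76/45) = 63*(3856/45) = 26992/5 ≈ 5398.4)
(U(-94, 130) + g) + w(-143, -18) = ((-9 + 3*130/(-94)) + 26992/5) - 18 = ((-9 + 3*130*(-1/94)) + 26992/5) - 18 = ((-9 - 195/47) + 26992/5) - 18 = (-618/47 + 26992/5) - 18 = 1265534/235 - 18 = 1261304/235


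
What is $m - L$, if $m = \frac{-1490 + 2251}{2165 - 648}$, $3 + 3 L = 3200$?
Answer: $- \frac{4847566}{4551} \approx -1065.2$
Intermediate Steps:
$L = \frac{3197}{3}$ ($L = -1 + \frac{1}{3} \cdot 3200 = -1 + \frac{3200}{3} = \frac{3197}{3} \approx 1065.7$)
$m = \frac{761}{1517} \approx 0.50165$
$m - L = \frac{761}{1517} - \frac{3197}{3} = - \frac{4847566}{4551}$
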